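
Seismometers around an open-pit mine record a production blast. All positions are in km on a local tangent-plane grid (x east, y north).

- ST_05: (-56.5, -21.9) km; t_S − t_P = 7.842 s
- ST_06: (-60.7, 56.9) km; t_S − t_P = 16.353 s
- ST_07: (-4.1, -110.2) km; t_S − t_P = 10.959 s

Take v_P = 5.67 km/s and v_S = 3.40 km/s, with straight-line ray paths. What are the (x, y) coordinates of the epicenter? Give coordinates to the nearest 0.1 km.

-91.6 km east, -78.5 km north

Distance from S−P lag: d = Δt · v_P v_S / (v_P − v_S) = Δt · (5.67·3.40)/(5.67−3.40) ≈ 8.4925·Δt.
So d_ST_05 = 66.60, d_ST_06 = 138.88, d_ST_07 = 93.07 km.
Circle about each station: (x + 56.5)² + (y + 21.9)² = 66.60²; (x + 60.7)² + (y − 56.9)² = 138.88²; (x + 4.1)² + (y + 110.2)² = 93.07².
Subtracting pairs of circle equations eliminates x²+y² and gives linear equations (the radical axes):
-8.4 x + 157.6 y = -11601.85
104.8 x − 176.6 y = 4262.53
Solving the 2×2 system: x ≈ -91.6, y ≈ -78.5 km.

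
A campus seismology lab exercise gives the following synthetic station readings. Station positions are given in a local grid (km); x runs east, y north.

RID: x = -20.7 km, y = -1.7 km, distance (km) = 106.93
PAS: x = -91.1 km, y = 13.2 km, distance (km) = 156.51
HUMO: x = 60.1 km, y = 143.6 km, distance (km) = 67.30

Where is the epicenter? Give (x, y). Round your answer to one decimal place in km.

x ≈ 51.9 km, y ≈ 76.8 km

Circle about each station: (x + 20.7)² + (y + 1.7)² = 106.93²; (x + 91.1)² + (y − 13.2)² = 156.51²; (x − 60.1)² + (y − 143.6)² = 67.30².
Subtracting the RID equation from the PAS and HUMO equations removes the quadratic terms:
-140.8 x + 29.8 y = -5019.29
161.6 x + 290.6 y = 30706.32
Solving the 2×2 system: x ≈ 51.9, y ≈ 76.8 km.
Check against RID (with the unrounded x, y): √((x + 20.7)²+(y + 1.7)²) = 106.93 ≈ 106.93 km. ✓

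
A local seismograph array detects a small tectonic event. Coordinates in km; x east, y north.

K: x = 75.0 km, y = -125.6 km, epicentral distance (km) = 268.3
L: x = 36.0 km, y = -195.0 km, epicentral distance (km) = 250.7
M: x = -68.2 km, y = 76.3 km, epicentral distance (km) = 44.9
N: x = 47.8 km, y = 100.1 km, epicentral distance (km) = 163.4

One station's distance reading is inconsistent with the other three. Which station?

L

Solve using three stations at a time. Using K, M, N (subtract circle equations pairwise → linear system) gives (x, y) ≈ (-112.2, 66.7).
Distances from that point to each station vs reported:
  K: calculated 268.3 vs reported 268.3 → residual 0.0 km
  L: calculated 300.7 vs reported 250.7 → residual 50.0 km
  M: calculated 45.0 vs reported 44.9 → residual 0.1 km
  N: calculated 163.4 vs reported 163.4 → residual 0.0 km
K, M, N are mutually consistent (residuals ≈ 0); L is off by 50.0 km.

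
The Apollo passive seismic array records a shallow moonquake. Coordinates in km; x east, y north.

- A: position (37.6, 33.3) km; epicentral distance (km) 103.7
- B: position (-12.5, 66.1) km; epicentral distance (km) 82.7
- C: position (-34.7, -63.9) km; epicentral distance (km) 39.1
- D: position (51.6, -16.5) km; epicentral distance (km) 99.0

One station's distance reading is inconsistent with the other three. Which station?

B

Solve using three stations at a time. Using A, C, D (subtract circle equations pairwise → linear system) gives (x, y) ≈ (-46.8, -26.9).
Distances from that point to each station vs reported:
  A: calculated 103.6 vs reported 103.7 → residual 0.1 km
  B: calculated 99.1 vs reported 82.7 → residual 16.4 km
  C: calculated 39.0 vs reported 39.1 → residual 0.1 km
  D: calculated 98.9 vs reported 99.0 → residual 0.1 km
A, C, D are mutually consistent (residuals ≈ 0); B is off by 16.4 km.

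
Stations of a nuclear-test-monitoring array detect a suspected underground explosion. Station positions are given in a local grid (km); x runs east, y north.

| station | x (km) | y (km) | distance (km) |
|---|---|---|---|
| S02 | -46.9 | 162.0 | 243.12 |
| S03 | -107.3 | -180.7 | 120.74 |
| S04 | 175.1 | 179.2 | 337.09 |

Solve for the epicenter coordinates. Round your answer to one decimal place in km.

x ≈ -39.2 km, y ≈ -81.0 km

Circle about each station: (x + 46.9)² + (y − 162.0)² = 243.12²; (x + 107.3)² + (y + 180.7)² = 120.74²; (x − 175.1)² + (y − 179.2)² = 337.09².
Subtracting the S02 equation from the S03 and S04 equations removes the quadratic terms:
-120.8 x − 685.4 y = 60251.36
444.0 x + 34.4 y = -20193.29
Solving the 2×2 system: x ≈ -39.2, y ≈ -81.0 km.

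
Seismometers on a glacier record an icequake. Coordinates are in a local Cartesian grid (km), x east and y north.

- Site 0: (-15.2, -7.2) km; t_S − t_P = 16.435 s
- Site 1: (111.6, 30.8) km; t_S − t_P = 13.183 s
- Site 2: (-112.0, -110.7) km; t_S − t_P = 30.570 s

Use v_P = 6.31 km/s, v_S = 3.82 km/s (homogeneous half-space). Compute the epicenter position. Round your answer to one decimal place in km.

(45.4, 139.9)

Distance from S−P lag: d = Δt · v_P v_S / (v_P − v_S) = Δt · (6.31·3.82)/(6.31−3.82) ≈ 9.6804·Δt.
So d_Site 0 = 159.10, d_Site 1 = 127.62, d_Site 2 = 295.93 km.
Circle about each station: (x + 15.2)² + (y + 7.2)² = 159.10²; (x − 111.6)² + (y − 30.8)² = 127.62²; (x + 112.0)² + (y + 110.7)² = 295.93².
Subtracting pairs of circle equations eliminates x²+y² and gives linear equations (the radical axes):
253.6 x + 76.0 y = 22146.27
-193.6 x − 207.0 y = -37746.14
Solving the 2×2 system: x ≈ 45.4, y ≈ 139.9 km.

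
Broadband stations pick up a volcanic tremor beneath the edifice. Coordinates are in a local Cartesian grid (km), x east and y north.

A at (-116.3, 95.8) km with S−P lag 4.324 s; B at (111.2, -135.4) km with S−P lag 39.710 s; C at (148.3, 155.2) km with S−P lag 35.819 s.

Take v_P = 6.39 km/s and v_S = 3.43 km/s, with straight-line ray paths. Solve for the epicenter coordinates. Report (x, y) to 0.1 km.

Distance from S−P lag: d = Δt · v_P v_S / (v_P − v_S) = Δt · (6.39·3.43)/(6.39−3.43) ≈ 7.4046·Δt.
So d_A = 32.02, d_B = 294.04, d_C = 265.23 km.
Circle about each station: (x + 116.3)² + (y − 95.8)² = 32.02²; (x − 111.2)² + (y + 135.4)² = 294.04²; (x − 148.3)² + (y − 155.2)² = 265.23².
Subtracting the A equation from the B and C equations removes the quadratic terms:
455.0 x − 462.4 y = -77438.97
529.2 x + 118.8 y = -45945.07
Solving the 2×2 system: x ≈ -101.9, y ≈ 67.2 km.

-101.9 km east, 67.2 km north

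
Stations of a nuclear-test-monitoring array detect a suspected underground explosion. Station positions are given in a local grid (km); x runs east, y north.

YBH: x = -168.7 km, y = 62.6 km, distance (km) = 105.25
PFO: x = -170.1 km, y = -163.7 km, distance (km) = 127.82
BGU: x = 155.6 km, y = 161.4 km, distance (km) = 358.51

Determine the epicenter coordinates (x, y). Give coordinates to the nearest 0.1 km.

x ≈ -141.6 km, y ≈ -39.1 km

Circle about each station: (x + 168.7)² + (y − 62.6)² = 105.25²; (x + 170.1)² + (y + 163.7)² = 127.82²; (x − 155.6)² + (y − 161.4)² = 358.51².
Subtracting pairs of circle equations eliminates x²+y² and gives linear equations (the radical axes):
-2.8 x − 452.6 y = 18092.86
648.6 x + 197.6 y = -99568.99
Solving the 2×2 system: x ≈ -141.6, y ≈ -39.1 km.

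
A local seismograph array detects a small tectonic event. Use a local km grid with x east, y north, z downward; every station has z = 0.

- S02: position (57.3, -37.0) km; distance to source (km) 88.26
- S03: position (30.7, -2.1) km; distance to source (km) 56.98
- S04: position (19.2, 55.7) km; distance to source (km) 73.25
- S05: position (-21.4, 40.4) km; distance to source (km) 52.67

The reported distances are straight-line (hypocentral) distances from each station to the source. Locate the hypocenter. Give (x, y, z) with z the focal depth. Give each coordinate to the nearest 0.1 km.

(-15.1, 0.5, 33.8)

Each station gives a sphere (x−x_i)² + (y−y_i)² + z² = d_i² (stations at z=0).
Subtracting the S02 sphere from S03 and S04: z² cancels, leaving linear equations in x and y:
-53.2 x + 69.8 y = 837.72
-76.2 x + 185.4 y = 1243.11
Solving: x ≈ -15.083, y ≈ 0.506 km (keep extra digits for the depth step; rounded: -15.1, 0.5).
Then from the S02 sphere: z² = 88.26² − (x − 57.3)² − (y + 37.0)² with x = -15.083, y = 0.506, so z ≈ 33.821 ≈ 33.8 km.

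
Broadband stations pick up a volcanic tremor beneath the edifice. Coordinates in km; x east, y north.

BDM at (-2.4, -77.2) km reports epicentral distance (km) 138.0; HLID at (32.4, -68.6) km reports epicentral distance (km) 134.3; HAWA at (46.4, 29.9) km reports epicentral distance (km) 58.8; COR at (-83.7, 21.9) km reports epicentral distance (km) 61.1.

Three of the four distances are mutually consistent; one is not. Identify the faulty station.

Solve using three stations at a time. Using BDM, HLID, HAWA (subtract circle equations pairwise → linear system) gives (x, y) ≈ (-3.6, 60.8).
Distances from that point to each station vs reported:
  BDM: calculated 138.0 vs reported 138.0 → residual 0.0 km
  HLID: calculated 134.3 vs reported 134.3 → residual 0.0 km
  HAWA: calculated 58.7 vs reported 58.8 → residual 0.1 km
  COR: calculated 89.1 vs reported 61.1 → residual 28.0 km
BDM, HLID, HAWA are mutually consistent (residuals ≈ 0); COR is off by 28.0 km.

COR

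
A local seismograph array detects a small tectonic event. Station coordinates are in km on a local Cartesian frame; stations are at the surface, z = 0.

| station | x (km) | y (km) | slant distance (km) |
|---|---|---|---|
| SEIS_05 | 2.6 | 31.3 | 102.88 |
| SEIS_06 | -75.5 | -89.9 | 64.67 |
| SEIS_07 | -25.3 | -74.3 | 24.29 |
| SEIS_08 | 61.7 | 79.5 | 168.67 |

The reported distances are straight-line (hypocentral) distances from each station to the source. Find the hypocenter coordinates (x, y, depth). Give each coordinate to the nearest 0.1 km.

(-19.4, -66.7, 22.3)

Each station gives a sphere (x−x_i)² + (y−y_i)² + z² = d_i² (stations at z=0).
Subtracting the SEIS_05 sphere from SEIS_06 and SEIS_07: z² cancels, leaving linear equations in x and y:
-156.2 x − 242.4 y = 19197.90
-55.8 x − 211.2 y = 15168.42
Solving: x ≈ -19.409, y ≈ -66.692 km (keep extra digits for the depth step; rounded: -19.4, -66.7).
Then from the SEIS_05 sphere: z² = 102.88² − (x − 2.6)² − (y − 31.3)² with x = -19.409, y = -66.692, so z ≈ 22.304 ≈ 22.3 km.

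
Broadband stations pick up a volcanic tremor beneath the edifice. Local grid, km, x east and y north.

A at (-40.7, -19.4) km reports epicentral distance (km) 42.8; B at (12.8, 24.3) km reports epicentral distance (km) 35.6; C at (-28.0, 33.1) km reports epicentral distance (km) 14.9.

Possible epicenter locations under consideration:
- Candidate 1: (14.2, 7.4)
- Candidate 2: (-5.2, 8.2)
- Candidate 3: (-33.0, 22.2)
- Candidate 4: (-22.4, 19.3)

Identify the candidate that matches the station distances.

For each candidate, compare |candidate − station| to the reported distance:
Candidate 1: residuals A 18.3, B 18.6, C 34.5 → max 34.5 km
Candidate 2: residuals A 2.2, B 11.5, C 18.9 → max 18.9 km
Candidate 3: residuals A 0.5, B 10.2, C 2.9 → max 10.2 km
Candidate 4: residuals A 0.0, B 0.0, C 0.0 → max 0.0 km
Only Candidate 4 has all residuals ≈ 0.

Candidate 4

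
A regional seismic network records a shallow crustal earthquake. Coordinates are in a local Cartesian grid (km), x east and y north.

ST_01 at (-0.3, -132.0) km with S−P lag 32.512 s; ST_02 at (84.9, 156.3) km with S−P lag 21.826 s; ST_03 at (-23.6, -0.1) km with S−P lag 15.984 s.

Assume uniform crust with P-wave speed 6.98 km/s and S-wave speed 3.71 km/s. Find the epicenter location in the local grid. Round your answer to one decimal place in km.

Distance from S−P lag: d = Δt · v_P v_S / (v_P − v_S) = Δt · (6.98·3.71)/(6.98−3.71) ≈ 7.9192·Δt.
So d_ST_01 = 257.47, d_ST_02 = 172.84, d_ST_03 = 126.58 km.
Circle about each station: (x + 0.3)² + (y + 132.0)² = 257.47²; (x − 84.9)² + (y − 156.3)² = 172.84²; (x + 23.6)² + (y + 0.1)² = 126.58².
Subtracting the ST_01 equation from the ST_02 and ST_03 equations removes the quadratic terms:
170.4 x + 576.6 y = 50630.75
-46.6 x + 263.8 y = 33401.18
Solving the 2×2 system: x ≈ -82.2, y ≈ 112.1 km.
Check against ST_01 (with the unrounded x, y): √((x + 0.3)²+(y + 132.0)²) = 257.47 ≈ 257.47 km. ✓

(-82.2, 112.1)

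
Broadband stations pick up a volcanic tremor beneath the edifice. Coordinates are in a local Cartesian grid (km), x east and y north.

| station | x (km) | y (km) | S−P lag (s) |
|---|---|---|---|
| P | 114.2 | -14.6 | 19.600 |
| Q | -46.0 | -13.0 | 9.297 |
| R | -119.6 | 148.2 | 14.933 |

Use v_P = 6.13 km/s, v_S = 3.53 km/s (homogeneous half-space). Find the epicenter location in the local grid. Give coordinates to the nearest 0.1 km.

Distance from S−P lag: d = Δt · v_P v_S / (v_P − v_S) = Δt · (6.13·3.53)/(6.13−3.53) ≈ 8.3227·Δt.
So d_P = 163.12, d_Q = 77.38, d_R = 124.28 km.
Circle about each station: (x − 114.2)² + (y + 14.6)² = 163.12²; (x + 46.0)² + (y + 13.0)² = 77.38²; (x + 119.6)² + (y − 148.2)² = 124.28².
Subtracting the P equation from the Q and R equations removes the quadratic terms:
-320.4 x + 3.2 y = 9650.67
-467.6 x + 325.6 y = 34175.22
Solving the 2×2 system: x ≈ -29.5, y ≈ 62.6 km.

x ≈ -29.5 km, y ≈ 62.6 km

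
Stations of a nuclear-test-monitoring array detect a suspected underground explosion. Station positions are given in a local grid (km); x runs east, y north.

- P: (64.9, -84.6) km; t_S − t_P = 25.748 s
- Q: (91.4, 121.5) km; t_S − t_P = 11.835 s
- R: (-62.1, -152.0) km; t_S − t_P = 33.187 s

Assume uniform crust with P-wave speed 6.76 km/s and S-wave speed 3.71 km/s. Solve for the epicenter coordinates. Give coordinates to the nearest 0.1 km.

Distance from S−P lag: d = Δt · v_P v_S / (v_P − v_S) = Δt · (6.76·3.71)/(6.76−3.71) ≈ 8.2228·Δt.
So d_P = 211.72, d_Q = 97.32, d_R = 272.89 km.
Circle about each station: (x − 64.9)² + (y + 84.6)² = 211.72²; (x − 91.4)² + (y − 121.5)² = 97.32²; (x + 62.1)² + (y + 152.0)² = 272.89².
Subtracting pairs of circle equations eliminates x²+y² and gives linear equations (the radical axes):
53.0 x + 412.2 y = 47101.22
-254.0 x − 134.8 y = -14052.35
Solving the 2×2 system: x ≈ -5.7, y ≈ 115.0 km.

-5.7 km east, 115.0 km north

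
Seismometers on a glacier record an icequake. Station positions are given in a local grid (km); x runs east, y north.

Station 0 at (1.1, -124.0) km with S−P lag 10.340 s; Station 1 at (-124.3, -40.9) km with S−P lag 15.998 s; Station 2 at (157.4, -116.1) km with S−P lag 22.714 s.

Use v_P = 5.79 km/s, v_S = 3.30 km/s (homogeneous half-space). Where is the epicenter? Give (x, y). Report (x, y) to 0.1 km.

x ≈ -1.6 km, y ≈ -44.7 km

Distance from S−P lag: d = Δt · v_P v_S / (v_P − v_S) = Δt · (5.79·3.30)/(5.79−3.30) ≈ 7.6735·Δt.
So d_Station 0 = 79.34, d_Station 1 = 122.76, d_Station 2 = 174.30 km.
Circle about each station: (x − 1.1)² + (y + 124.0)² = 79.34²; (x + 124.3)² + (y + 40.9)² = 122.76²; (x − 157.4)² + (y + 116.1)² = 174.30².
Subtracting the Station 0 equation from the Station 1 and Station 2 equations removes the quadratic terms:
-250.8 x + 166.2 y = -7029.09
312.6 x + 15.8 y = -1208.89
Solving the 2×2 system: x ≈ -1.6, y ≈ -44.7 km.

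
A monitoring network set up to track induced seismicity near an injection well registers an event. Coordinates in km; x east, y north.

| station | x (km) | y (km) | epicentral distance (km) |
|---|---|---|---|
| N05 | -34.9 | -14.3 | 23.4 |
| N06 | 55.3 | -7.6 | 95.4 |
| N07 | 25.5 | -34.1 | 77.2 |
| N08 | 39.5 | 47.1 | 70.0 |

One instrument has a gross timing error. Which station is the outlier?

Solve using three stations at a time. Using N05, N06, N07 (subtract circle equations pairwise → linear system) gives (x, y) ≈ (-38.7, 8.8).
Distances from that point to each station vs reported:
  N05: calculated 23.4 vs reported 23.4 → residual 0.0 km
  N06: calculated 95.4 vs reported 95.4 → residual 0.0 km
  N07: calculated 77.2 vs reported 77.2 → residual 0.0 km
  N08: calculated 87.1 vs reported 70.0 → residual 17.1 km
N05, N06, N07 are mutually consistent (residuals ≈ 0); N08 is off by 17.1 km.

N08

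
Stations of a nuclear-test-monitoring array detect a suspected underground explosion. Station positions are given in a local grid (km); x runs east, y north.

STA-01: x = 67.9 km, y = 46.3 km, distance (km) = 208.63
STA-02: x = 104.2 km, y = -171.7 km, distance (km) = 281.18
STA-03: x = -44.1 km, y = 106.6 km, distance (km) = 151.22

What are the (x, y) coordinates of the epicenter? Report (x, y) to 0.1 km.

(-130.8, -17.3)

Circle about each station: (x − 67.9)² + (y − 46.3)² = 208.63²; (x − 104.2)² + (y + 171.7)² = 281.18²; (x + 44.1)² + (y − 106.6)² = 151.22².
Subtracting pairs of circle equations eliminates x²+y² and gives linear equations (the radical axes):
72.6 x − 436.0 y = -1951.29
-224.0 x + 120.6 y = 27213.26
Solving the 2×2 system: x ≈ -130.8, y ≈ -17.3 km.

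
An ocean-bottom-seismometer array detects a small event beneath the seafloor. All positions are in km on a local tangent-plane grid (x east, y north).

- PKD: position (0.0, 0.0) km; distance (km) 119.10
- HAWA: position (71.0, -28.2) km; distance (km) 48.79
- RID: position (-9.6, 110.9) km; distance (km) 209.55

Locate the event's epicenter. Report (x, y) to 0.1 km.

Circle about each station: x² + y² = 119.10²; (x − 71.0)² + (y + 28.2)² = 48.79²; (x + 9.6)² + (y − 110.9)² = 209.55².
Subtracting the PKD equation from the HAWA and RID equations removes the quadratic terms:
142.0 x − 56.4 y = 17640.59
-19.2 x + 221.8 y = -17335.42
Solving the 2×2 system: x ≈ 96.5, y ≈ -69.8 km.

96.5 km east, -69.8 km north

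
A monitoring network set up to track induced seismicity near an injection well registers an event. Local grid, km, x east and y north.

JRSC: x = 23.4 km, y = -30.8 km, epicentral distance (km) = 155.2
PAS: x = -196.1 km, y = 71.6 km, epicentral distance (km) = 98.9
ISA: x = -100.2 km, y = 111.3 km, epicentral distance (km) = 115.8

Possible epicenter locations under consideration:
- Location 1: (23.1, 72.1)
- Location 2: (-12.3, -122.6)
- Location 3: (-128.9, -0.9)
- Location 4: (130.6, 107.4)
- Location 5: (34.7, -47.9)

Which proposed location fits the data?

For each candidate, compare |candidate − station| to the reported distance:
Location 1: residuals JRSC 52.3, PAS 120.3, ISA 13.6 → max 120.3 km
Location 2: residuals JRSC 56.7, PAS 168.5, ISA 134.1 → max 168.5 km
Location 3: residuals JRSC 0.0, PAS 0.0, ISA 0.0 → max 0.0 km
Location 4: residuals JRSC 19.7, PAS 229.8, ISA 115.0 → max 229.8 km
Location 5: residuals JRSC 134.7, PAS 161.0, ISA 92.9 → max 161.0 km
Only Location 3 has all residuals ≈ 0.

Location 3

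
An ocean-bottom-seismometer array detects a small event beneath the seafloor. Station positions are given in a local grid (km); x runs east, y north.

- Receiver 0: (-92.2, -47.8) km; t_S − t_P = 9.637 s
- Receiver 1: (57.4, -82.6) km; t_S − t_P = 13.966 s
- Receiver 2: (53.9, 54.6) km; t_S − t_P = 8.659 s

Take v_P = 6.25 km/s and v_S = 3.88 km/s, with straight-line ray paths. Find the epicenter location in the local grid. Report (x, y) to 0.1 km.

Distance from S−P lag: d = Δt · v_P v_S / (v_P − v_S) = Δt · (6.25·3.88)/(6.25−3.88) ≈ 10.2321·Δt.
So d_Receiver 0 = 98.61, d_Receiver 1 = 142.90, d_Receiver 2 = 88.60 km.
Circle about each station: (x + 92.2)² + (y + 47.8)² = 98.61²; (x − 57.4)² + (y + 82.6)² = 142.90²; (x − 53.9)² + (y − 54.6)² = 88.60².
Subtracting the Receiver 0 equation from the Receiver 1 and Receiver 2 equations removes the quadratic terms:
299.2 x − 69.6 y = -11364.64
292.2 x + 204.8 y = -3025.34
Solving the 2×2 system: x ≈ -31.1, y ≈ 29.6 km.

x ≈ -31.1 km, y ≈ 29.6 km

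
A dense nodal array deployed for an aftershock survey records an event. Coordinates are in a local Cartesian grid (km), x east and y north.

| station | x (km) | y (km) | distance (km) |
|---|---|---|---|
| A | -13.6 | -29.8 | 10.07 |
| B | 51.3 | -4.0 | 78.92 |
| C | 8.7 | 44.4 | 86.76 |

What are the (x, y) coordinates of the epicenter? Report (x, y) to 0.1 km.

x ≈ -20.2 km, y ≈ -37.4 km

Circle about each station: (x + 13.6)² + (y + 29.8)² = 10.07²; (x − 51.3)² + (y + 4.0)² = 78.92²; (x − 8.7)² + (y − 44.4)² = 86.76².
Subtracting pairs of circle equations eliminates x²+y² and gives linear equations (the radical axes):
129.8 x + 51.6 y = -4552.27
44.6 x + 148.4 y = -6451.84
Solving the 2×2 system: x ≈ -20.2, y ≈ -37.4 km.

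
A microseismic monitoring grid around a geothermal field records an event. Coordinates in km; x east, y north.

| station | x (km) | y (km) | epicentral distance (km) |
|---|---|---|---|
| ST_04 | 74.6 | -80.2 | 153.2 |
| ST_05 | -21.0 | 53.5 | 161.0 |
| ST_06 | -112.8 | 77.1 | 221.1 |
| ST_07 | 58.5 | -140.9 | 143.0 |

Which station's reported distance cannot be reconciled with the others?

ST_06

Solve using three stations at a time. Using ST_04, ST_05, ST_07 (subtract circle equations pairwise → linear system) gives (x, y) ≈ (-77.6, -97.2).
Distances from that point to each station vs reported:
  ST_04: calculated 153.2 vs reported 153.2 → residual 0.0 km
  ST_05: calculated 161.0 vs reported 161.0 → residual 0.0 km
  ST_06: calculated 177.8 vs reported 221.1 → residual 43.3 km
  ST_07: calculated 143.0 vs reported 143.0 → residual 0.0 km
ST_04, ST_05, ST_07 are mutually consistent (residuals ≈ 0); ST_06 is off by 43.3 km.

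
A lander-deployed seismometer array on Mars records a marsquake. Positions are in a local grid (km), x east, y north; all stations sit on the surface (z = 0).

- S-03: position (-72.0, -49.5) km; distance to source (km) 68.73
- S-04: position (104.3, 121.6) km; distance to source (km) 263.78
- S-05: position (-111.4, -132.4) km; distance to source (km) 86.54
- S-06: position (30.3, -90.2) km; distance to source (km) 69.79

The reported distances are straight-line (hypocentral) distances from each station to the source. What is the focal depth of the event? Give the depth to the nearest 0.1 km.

depth ≈ 24.1 km

Each station gives a sphere (x−x_i)² + (y−y_i)² + z² = d_i² (stations at z=0).
Subtracting the S-03 sphere from S-04 and S-05: z² cancels, leaving linear equations in x and y:
352.6 x + 342.2 y = -46825.28
-78.8 x − 165.8 y = 19540.11
Solving: x ≈ -34.195, y ≈ -101.601 km (keep extra digits for the depth step; rounded: -34.2, -101.6).
Then from the S-03 sphere: z² = 68.73² − (x + 72.0)² − (y + 49.5)² with x = -34.195, y = -101.601, so z ≈ 24.085 ≈ 24.1 km.
Check against S-06 (with the unrounded solution): distance 69.78 ≈ 69.79 km. ✓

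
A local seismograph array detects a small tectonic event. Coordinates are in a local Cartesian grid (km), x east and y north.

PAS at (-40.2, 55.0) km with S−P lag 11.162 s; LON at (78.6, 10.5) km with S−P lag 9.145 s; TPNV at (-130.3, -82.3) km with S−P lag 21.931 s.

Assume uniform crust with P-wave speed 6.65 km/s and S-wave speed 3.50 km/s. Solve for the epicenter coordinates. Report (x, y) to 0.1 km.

Distance from S−P lag: d = Δt · v_P v_S / (v_P − v_S) = Δt · (6.65·3.50)/(6.65−3.50) ≈ 7.3889·Δt.
So d_PAS = 82.47, d_LON = 67.57, d_TPNV = 162.05 km.
Circle about each station: (x + 40.2)² + (y − 55.0)² = 82.47²; (x − 78.6)² + (y − 10.5)² = 67.57²; (x + 130.3)² + (y + 82.3)² = 162.05².
Subtracting pairs of circle equations eliminates x²+y² and gives linear equations (the radical axes):
237.6 x − 89.0 y = 3882.77
-180.2 x − 274.6 y = -348.56
Solving the 2×2 system: x ≈ 13.5, y ≈ -7.6 km.

x ≈ 13.5 km, y ≈ -7.6 km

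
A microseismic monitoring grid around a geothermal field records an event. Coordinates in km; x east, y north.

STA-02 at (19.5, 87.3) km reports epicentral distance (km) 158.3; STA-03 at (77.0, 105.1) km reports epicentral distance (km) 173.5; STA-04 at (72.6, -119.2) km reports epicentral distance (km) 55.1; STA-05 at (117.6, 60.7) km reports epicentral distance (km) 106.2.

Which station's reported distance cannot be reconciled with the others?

Solve using three stations at a time. Using STA-02, STA-03, STA-04 (subtract circle equations pairwise → linear system) gives (x, y) ≈ (54.9, -67.0).
Distances from that point to each station vs reported:
  STA-02: calculated 158.3 vs reported 158.3 → residual 0.0 km
  STA-03: calculated 173.5 vs reported 173.5 → residual 0.0 km
  STA-04: calculated 55.1 vs reported 55.1 → residual 0.0 km
  STA-05: calculated 142.3 vs reported 106.2 → residual 36.1 km
STA-02, STA-03, STA-04 are mutually consistent (residuals ≈ 0); STA-05 is off by 36.1 km.

STA-05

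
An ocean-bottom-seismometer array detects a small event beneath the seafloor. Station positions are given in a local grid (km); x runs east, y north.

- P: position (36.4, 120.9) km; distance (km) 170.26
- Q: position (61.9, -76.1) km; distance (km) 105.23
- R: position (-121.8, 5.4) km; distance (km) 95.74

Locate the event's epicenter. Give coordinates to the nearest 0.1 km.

Circle about each station: (x − 36.4)² + (y − 120.9)² = 170.26²; (x − 61.9)² + (y + 76.1)² = 105.23²; (x + 121.8)² + (y − 5.4)² = 95.74².
Subtracting the P equation from the Q and R equations removes the quadratic terms:
51.0 x − 394.0 y = 11596.16
-316.4 x − 231.0 y = 18744.95
Solving the 2×2 system: x ≈ -34.5, y ≈ -33.9 km.
Check against P (with the unrounded x, y): √((x − 36.4)²+(y − 120.9)²) = 170.26 ≈ 170.26 km. ✓

x ≈ -34.5 km, y ≈ -33.9 km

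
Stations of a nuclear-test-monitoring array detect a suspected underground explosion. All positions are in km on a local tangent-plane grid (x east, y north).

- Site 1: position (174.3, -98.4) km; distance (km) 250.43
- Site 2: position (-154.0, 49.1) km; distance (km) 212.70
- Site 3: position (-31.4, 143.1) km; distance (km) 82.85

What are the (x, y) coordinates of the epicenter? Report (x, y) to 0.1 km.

Circle about each station: (x − 174.3)² + (y + 98.4)² = 250.43²; (x + 154.0)² + (y − 49.1)² = 212.70²; (x + 31.4)² + (y − 143.1)² = 82.85².
Subtracting the Site 1 equation from the Site 2 and Site 3 equations removes the quadratic terms:
-656.6 x + 295.0 y = 3537.65
-411.4 x + 483.0 y = 37251.58
Solving the 2×2 system: x ≈ 47.4, y ≈ 117.5 km.

x ≈ 47.4 km, y ≈ 117.5 km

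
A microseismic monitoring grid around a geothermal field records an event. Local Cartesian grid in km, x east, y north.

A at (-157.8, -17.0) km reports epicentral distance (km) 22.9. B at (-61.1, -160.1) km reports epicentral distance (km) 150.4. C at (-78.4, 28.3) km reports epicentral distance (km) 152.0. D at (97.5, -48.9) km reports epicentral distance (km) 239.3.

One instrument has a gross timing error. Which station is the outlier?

C

Solve using three stations at a time. Using A, B, D (subtract circle equations pairwise → linear system) gives (x, y) ≈ (-141.3, -32.8).
Distances from that point to each station vs reported:
  A: calculated 22.9 vs reported 22.9 → residual 0.0 km
  B: calculated 150.4 vs reported 150.4 → residual 0.0 km
  C: calculated 87.7 vs reported 152.0 → residual 64.3 km
  D: calculated 239.3 vs reported 239.3 → residual 0.0 km
A, B, D are mutually consistent (residuals ≈ 0); C is off by 64.3 km.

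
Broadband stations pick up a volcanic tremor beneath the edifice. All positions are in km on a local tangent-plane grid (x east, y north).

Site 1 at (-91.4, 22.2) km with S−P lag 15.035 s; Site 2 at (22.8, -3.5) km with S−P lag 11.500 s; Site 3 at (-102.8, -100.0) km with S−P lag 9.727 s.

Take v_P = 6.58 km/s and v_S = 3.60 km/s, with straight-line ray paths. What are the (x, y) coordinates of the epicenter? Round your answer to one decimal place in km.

x ≈ -28.3 km, y ≈ -79.3 km

Distance from S−P lag: d = Δt · v_P v_S / (v_P − v_S) = Δt · (6.58·3.60)/(6.58−3.60) ≈ 7.9490·Δt.
So d_Site 1 = 119.51, d_Site 2 = 91.41, d_Site 3 = 77.32 km.
Circle about each station: (x + 91.4)² + (y − 22.2)² = 119.51²; (x − 22.8)² + (y + 3.5)² = 91.41²; (x + 102.8)² + (y + 100.0)² = 77.32².
Subtracting pairs of circle equations eliminates x²+y² and gives linear equations (the radical axes):
228.4 x − 51.4 y = -2387.86
-22.8 x − 244.4 y = 20025.30
Solving the 2×2 system: x ≈ -28.3, y ≈ -79.3 km.
Check against Site 1 (with the unrounded x, y): √((x + 91.4)²+(y − 22.2)²) = 119.51 ≈ 119.51 km. ✓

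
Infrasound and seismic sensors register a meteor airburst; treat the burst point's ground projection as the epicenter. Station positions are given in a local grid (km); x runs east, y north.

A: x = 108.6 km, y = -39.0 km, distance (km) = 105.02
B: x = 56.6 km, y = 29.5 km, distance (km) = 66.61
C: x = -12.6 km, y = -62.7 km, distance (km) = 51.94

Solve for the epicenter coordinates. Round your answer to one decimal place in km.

Circle about each station: (x − 108.6)² + (y + 39.0)² = 105.02²; (x − 56.6)² + (y − 29.5)² = 66.61²; (x + 12.6)² + (y + 62.7)² = 51.94².
Subtracting the A equation from the B and C equations removes the quadratic terms:
-104.0 x + 137.0 y = -2648.84
-242.4 x − 47.4 y = -893.47
Solving the 2×2 system: x ≈ 6.5, y ≈ -14.4 km.

x ≈ 6.5 km, y ≈ -14.4 km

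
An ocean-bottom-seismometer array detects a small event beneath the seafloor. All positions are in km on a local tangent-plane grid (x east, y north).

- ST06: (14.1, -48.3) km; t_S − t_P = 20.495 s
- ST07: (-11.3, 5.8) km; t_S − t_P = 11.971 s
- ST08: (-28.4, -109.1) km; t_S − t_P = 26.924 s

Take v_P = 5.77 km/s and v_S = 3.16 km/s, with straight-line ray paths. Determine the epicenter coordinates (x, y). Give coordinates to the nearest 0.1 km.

(-55.0, 77.1)

Distance from S−P lag: d = Δt · v_P v_S / (v_P − v_S) = Δt · (5.77·3.16)/(5.77−3.16) ≈ 6.9859·Δt.
So d_ST06 = 143.18, d_ST07 = 83.63, d_ST08 = 188.09 km.
Circle about each station: (x − 14.1)² + (y + 48.3)² = 143.18²; (x + 11.3)² + (y − 5.8)² = 83.63²; (x + 28.4)² + (y + 109.1)² = 188.09².
Subtracting the ST06 equation from the ST07 and ST08 equations removes the quadratic terms:
-50.8 x + 108.2 y = 11136.17
-85.0 x − 121.6 y = -4699.67
Solving the 2×2 system: x ≈ -55.0, y ≈ 77.1 km.
Check against ST06 (with the unrounded x, y): √((x − 14.1)²+(y + 48.3)²) = 143.18 ≈ 143.18 km. ✓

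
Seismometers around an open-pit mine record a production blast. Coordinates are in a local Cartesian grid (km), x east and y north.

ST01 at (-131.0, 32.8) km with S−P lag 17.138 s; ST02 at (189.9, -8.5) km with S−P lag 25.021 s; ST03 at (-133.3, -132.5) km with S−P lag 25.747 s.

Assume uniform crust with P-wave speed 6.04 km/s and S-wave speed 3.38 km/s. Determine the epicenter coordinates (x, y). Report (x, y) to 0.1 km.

(-0.8, 14.1)

Distance from S−P lag: d = Δt · v_P v_S / (v_P − v_S) = Δt · (6.04·3.38)/(6.04−3.38) ≈ 7.6749·Δt.
So d_ST01 = 131.53, d_ST02 = 192.03, d_ST03 = 197.61 km.
Circle about each station: (x + 131.0)² + (y − 32.8)² = 131.53²; (x − 189.9)² + (y + 8.5)² = 192.03²; (x + 133.3)² + (y + 132.5)² = 197.61².
Subtracting the ST01 equation from the ST02 and ST03 equations removes the quadratic terms:
641.8 x − 82.6 y = -1677.96
-4.6 x − 330.6 y = -4661.27
Solving the 2×2 system: x ≈ -0.8, y ≈ 14.1 km.
Check against ST01 (with the unrounded x, y): √((x + 131.0)²+(y − 32.8)²) = 131.54 ≈ 131.53 km. ✓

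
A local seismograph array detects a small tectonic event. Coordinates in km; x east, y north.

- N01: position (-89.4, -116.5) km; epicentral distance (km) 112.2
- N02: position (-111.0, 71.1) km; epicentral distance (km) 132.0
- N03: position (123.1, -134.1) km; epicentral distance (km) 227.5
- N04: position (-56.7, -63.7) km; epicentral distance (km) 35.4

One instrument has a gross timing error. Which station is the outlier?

N01

Solve using three stations at a time. Using N02, N03, N04 (subtract circle equations pairwise → linear system) gives (x, y) ≈ (-91.8, -59.5).
Distances from that point to each station vs reported:
  N01: calculated 57.1 vs reported 112.2 → residual 55.1 km
  N02: calculated 132.0 vs reported 132.0 → residual 0.0 km
  N03: calculated 227.5 vs reported 227.5 → residual 0.0 km
  N04: calculated 35.4 vs reported 35.4 → residual 0.0 km
N02, N03, N04 are mutually consistent (residuals ≈ 0); N01 is off by 55.1 km.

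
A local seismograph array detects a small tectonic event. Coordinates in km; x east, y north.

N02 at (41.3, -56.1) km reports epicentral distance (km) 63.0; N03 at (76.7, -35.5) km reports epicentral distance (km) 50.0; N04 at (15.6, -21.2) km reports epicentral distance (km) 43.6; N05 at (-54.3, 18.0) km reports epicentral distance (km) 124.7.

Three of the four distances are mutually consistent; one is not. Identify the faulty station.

Solve using three stations at a time. Using N02, N03, N04 (subtract circle equations pairwise → linear system) gives (x, y) ≈ (49.4, 6.4).
Distances from that point to each station vs reported:
  N02: calculated 63.0 vs reported 63.0 → residual 0.0 km
  N03: calculated 50.0 vs reported 50.0 → residual 0.0 km
  N04: calculated 43.6 vs reported 43.6 → residual 0.0 km
  N05: calculated 104.3 vs reported 124.7 → residual 20.4 km
N02, N03, N04 are mutually consistent (residuals ≈ 0); N05 is off by 20.4 km.

N05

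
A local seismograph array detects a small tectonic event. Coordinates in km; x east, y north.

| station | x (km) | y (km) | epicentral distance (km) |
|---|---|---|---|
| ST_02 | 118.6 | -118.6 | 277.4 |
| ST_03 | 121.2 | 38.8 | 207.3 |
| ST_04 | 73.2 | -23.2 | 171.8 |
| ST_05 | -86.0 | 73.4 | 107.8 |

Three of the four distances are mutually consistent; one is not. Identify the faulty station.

Solve using three stations at a time. Using ST_02, ST_04, ST_05 (subtract circle equations pairwise → linear system) gives (x, y) ≈ (3.2, 133.6).
Distances from that point to each station vs reported:
  ST_02: calculated 277.3 vs reported 277.4 → residual 0.1 km
  ST_03: calculated 151.3 vs reported 207.3 → residual 56.0 km
  ST_04: calculated 171.7 vs reported 171.8 → residual 0.1 km
  ST_05: calculated 107.7 vs reported 107.8 → residual 0.1 km
ST_02, ST_04, ST_05 are mutually consistent (residuals ≈ 0); ST_03 is off by 56.0 km.

ST_03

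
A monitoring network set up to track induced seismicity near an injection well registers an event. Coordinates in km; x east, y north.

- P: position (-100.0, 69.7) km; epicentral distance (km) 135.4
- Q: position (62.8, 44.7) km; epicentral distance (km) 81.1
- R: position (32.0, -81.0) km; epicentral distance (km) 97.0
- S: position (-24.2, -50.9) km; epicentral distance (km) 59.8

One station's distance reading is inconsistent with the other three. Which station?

Solve using three stations at a time. Using Q, R, S (subtract circle equations pairwise → linear system) gives (x, y) ≈ (-9.0, 6.9).
Distances from that point to each station vs reported:
  P: calculated 110.6 vs reported 135.4 → residual 24.8 km
  Q: calculated 81.1 vs reported 81.1 → residual 0.0 km
  R: calculated 97.0 vs reported 97.0 → residual 0.0 km
  S: calculated 59.8 vs reported 59.8 → residual 0.0 km
Q, R, S are mutually consistent (residuals ≈ 0); P is off by 24.8 km.

P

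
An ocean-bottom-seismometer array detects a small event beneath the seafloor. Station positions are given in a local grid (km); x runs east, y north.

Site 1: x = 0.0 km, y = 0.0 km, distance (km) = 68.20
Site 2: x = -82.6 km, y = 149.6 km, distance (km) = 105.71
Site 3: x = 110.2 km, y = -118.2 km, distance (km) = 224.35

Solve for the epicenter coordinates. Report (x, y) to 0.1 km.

-18.3 km east, 65.7 km north

Circle about each station: x² + y² = 68.20²; (x + 82.6)² + (y − 149.6)² = 105.71²; (x − 110.2)² + (y + 118.2)² = 224.35².
Subtracting pairs of circle equations eliminates x²+y² and gives linear equations (the radical axes):
-165.2 x + 299.2 y = 22679.56
220.4 x − 236.4 y = -19566.40
Solving the 2×2 system: x ≈ -18.3, y ≈ 65.7 km.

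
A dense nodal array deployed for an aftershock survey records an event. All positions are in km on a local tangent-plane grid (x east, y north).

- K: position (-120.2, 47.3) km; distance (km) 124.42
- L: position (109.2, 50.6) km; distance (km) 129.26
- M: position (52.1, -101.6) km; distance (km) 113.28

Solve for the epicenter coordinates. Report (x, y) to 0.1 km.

-7.4 km east, -5.2 km north

Circle about each station: (x + 120.2)² + (y − 47.3)² = 124.42²; (x − 109.2)² + (y − 50.6)² = 129.26²; (x − 52.1)² + (y + 101.6)² = 113.28².
Subtracting the K equation from the L and M equations removes the quadratic terms:
458.8 x + 6.6 y = -3428.14
344.6 x − 297.8 y = -1000.38
Solving the 2×2 system: x ≈ -7.4, y ≈ -5.2 km.
Check against K (with the unrounded x, y): √((x + 120.2)²+(y − 47.3)²) = 124.42 ≈ 124.42 km. ✓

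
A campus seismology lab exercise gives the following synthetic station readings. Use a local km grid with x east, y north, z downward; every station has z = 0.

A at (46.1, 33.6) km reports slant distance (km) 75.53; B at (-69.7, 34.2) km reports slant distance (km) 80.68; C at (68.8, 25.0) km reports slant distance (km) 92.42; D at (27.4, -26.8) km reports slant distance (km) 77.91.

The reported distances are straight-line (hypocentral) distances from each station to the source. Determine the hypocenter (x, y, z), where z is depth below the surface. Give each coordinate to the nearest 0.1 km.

Each station gives a sphere (x−x_i)² + (y−y_i)² + z² = d_i² (stations at z=0).
Subtracting the A sphere from B and C: z² cancels, leaving linear equations in x and y:
-231.6 x + 1.2 y = 1969.08
45.4 x − 17.2 y = -732.41
Solving: x ≈ -8.396, y ≈ 20.419 km (keep extra digits for the depth step; rounded: -8.4, 20.4).
Then from the A sphere: z² = 75.53² − (x − 46.1)² − (y − 33.6)² with x = -8.396, y = 20.419, so z ≈ 50.609 ≈ 50.6 km.
Check against D (with the unrounded solution): distance 77.92 ≈ 77.91 km. ✓

x ≈ -8.4 km, y ≈ 20.4 km, depth ≈ 50.6 km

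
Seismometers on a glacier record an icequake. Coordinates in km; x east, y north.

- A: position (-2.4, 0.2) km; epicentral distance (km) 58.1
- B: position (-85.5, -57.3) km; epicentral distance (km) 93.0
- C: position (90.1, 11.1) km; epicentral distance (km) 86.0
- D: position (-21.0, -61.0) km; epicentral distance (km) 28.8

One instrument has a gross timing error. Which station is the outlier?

Solve using three stations at a time. Using A, B, D (subtract circle equations pairwise → linear system) gives (x, y) ≈ (7.5, -57.0).
Distances from that point to each station vs reported:
  A: calculated 58.1 vs reported 58.1 → residual 0.0 km
  B: calculated 93.0 vs reported 93.0 → residual 0.0 km
  C: calculated 107.1 vs reported 86.0 → residual 21.1 km
  D: calculated 28.8 vs reported 28.8 → residual 0.0 km
A, B, D are mutually consistent (residuals ≈ 0); C is off by 21.1 km.

C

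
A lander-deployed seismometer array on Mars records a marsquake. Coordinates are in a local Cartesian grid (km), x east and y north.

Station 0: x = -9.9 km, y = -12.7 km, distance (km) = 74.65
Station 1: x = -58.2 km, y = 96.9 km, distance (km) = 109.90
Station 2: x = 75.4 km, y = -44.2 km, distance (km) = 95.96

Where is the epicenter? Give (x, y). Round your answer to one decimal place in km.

(38.3, 44.3)

Circle about each station: (x + 9.9)² + (y + 12.7)² = 74.65²; (x + 58.2)² + (y − 96.9)² = 109.90²; (x − 75.4)² + (y + 44.2)² = 95.96².
Subtracting pairs of circle equations eliminates x²+y² and gives linear equations (the radical axes):
-96.6 x + 219.2 y = 6012.16
170.6 x − 63.0 y = 3743.80
Solving the 2×2 system: x ≈ 38.3, y ≈ 44.3 km.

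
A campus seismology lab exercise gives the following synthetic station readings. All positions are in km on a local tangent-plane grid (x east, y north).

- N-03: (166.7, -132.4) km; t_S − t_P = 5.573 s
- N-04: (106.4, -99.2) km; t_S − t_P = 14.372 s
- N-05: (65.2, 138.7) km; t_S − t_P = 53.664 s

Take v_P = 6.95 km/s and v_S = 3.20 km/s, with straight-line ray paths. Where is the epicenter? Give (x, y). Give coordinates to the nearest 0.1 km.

Distance from S−P lag: d = Δt · v_P v_S / (v_P − v_S) = Δt · (6.95·3.20)/(6.95−3.20) ≈ 5.9307·Δt.
So d_N-03 = 33.05, d_N-04 = 85.24, d_N-05 = 318.26 km.
Circle about each station: (x − 166.7)² + (y + 132.4)² = 33.05²; (x − 106.4)² + (y + 99.2)² = 85.24²; (x − 65.2)² + (y − 138.7)² = 318.26².
Subtracting the N-03 equation from the N-04 and N-05 equations removes the quadratic terms:
-120.6 x + 66.4 y = -30330.61
-203.0 x + 542.2 y = -122027.05
Solving the 2×2 system: x ≈ 160.7, y ≈ -164.9 km.

x ≈ 160.7 km, y ≈ -164.9 km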